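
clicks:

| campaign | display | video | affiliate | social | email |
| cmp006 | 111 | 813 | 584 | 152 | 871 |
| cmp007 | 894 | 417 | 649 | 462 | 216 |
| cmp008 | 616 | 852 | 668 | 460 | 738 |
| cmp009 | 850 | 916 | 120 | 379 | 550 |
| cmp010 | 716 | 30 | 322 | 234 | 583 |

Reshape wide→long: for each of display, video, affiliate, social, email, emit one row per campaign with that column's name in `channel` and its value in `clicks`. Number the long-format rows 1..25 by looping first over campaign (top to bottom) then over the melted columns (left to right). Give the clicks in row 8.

25 rows total (5 × 5). Row 8: index ⌊(8-1)/5⌋ = 1 into campaign → cmp007; (8-1) mod 5 = 2 into the melted columns → affiliate.
So row 8 is (cmp007, affiliate, 649); clicks = 649.

649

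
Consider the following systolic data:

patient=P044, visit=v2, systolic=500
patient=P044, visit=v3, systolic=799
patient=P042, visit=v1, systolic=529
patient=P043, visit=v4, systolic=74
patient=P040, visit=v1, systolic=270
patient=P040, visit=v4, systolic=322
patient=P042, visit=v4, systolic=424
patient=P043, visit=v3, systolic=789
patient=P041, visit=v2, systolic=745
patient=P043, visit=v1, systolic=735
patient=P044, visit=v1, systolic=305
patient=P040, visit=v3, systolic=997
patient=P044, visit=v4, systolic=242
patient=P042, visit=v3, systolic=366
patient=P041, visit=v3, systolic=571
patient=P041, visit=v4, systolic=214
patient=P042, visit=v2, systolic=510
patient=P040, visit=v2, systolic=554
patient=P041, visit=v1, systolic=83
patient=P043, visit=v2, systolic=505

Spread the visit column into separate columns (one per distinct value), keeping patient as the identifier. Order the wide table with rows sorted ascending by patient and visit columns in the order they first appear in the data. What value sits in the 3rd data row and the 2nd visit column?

366

With rows sorted ascending by patient, row 3 is patient=P042. visit columns in first-appearance order: v2, v3, v1, v4; column 2 is v3.
Long rows with patient=P042, visit=v3: systolic = 366.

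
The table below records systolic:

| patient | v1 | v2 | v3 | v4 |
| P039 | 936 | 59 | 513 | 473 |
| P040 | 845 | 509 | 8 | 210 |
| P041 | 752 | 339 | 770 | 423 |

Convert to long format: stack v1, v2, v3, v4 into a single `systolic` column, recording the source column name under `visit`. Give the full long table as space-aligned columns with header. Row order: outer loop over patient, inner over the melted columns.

patient  visit  systolic
P039     v1     936     
P039     v2     59      
P039     v3     513     
P039     v4     473     
P040     v1     845     
P040     v2     509     
P040     v3     8       
P040     v4     210     
P041     v1     752     
P041     v2     339     
P041     v3     770     
P041     v4     423     

Each (patient, column) pair becomes one row: 3 × 4 = 12 rows.
For example, (P039, v1) → systolic=936.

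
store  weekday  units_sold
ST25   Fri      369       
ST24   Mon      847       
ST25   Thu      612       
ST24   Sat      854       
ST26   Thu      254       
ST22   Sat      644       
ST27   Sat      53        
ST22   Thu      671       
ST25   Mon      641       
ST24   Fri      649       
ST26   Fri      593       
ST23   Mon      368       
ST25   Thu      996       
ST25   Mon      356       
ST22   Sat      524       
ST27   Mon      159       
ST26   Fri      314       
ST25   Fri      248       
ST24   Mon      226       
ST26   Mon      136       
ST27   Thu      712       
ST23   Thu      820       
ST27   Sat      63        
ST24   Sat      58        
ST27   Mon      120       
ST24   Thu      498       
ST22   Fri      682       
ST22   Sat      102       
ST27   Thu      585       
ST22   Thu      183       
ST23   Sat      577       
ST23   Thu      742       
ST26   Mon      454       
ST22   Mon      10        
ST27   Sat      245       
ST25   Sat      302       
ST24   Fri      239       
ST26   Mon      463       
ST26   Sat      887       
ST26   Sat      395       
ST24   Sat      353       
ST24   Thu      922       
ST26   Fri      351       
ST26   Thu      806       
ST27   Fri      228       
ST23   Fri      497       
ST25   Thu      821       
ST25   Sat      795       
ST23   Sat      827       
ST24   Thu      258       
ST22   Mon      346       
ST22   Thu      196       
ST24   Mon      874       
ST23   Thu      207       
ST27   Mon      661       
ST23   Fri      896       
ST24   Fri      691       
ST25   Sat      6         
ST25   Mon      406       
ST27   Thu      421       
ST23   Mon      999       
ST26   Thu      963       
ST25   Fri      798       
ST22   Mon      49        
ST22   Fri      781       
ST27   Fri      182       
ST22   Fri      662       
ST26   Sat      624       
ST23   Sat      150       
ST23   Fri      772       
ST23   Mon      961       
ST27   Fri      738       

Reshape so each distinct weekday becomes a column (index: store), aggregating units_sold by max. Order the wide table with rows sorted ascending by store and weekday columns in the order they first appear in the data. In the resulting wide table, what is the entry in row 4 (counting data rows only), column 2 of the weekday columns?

With rows sorted ascending by store, row 4 is store=ST25. weekday columns in first-appearance order: Fri, Mon, Thu, Sat; column 2 is Mon.
Long rows with store=ST25, weekday=Mon: max(641, 356, 406) = 641.

641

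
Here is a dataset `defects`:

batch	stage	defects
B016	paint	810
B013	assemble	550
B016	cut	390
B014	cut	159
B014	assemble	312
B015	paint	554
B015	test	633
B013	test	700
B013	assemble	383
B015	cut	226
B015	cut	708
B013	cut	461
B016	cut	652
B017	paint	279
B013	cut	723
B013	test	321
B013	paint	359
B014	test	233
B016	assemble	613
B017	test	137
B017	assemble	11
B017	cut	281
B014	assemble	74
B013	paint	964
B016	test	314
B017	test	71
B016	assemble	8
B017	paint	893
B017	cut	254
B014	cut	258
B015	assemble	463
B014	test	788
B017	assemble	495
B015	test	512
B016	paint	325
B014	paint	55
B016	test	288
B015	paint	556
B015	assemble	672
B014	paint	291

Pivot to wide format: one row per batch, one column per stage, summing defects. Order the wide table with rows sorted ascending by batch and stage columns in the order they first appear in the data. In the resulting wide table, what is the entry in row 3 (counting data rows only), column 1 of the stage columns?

1110

With rows sorted ascending by batch, row 3 is batch=B015. stage columns in first-appearance order: paint, assemble, cut, test; column 1 is paint.
Long rows with batch=B015, stage=paint: 554 + 556 = 1110.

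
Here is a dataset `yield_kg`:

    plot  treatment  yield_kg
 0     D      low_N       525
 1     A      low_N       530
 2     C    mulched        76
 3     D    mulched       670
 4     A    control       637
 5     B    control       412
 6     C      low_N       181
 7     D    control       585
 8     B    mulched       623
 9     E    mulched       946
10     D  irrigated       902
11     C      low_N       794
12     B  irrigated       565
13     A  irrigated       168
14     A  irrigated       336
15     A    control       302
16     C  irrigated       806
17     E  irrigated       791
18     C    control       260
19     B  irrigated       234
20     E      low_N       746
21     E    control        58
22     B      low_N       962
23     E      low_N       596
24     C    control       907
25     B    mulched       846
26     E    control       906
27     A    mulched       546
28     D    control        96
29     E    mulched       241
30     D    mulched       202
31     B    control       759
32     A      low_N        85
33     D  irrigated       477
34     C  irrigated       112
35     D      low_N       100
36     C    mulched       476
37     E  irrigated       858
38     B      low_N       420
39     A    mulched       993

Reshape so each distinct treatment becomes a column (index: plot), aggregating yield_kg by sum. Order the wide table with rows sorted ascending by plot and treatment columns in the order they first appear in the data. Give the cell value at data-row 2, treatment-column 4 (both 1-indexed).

799

With rows sorted ascending by plot, row 2 is plot=B. treatment columns in first-appearance order: low_N, mulched, control, irrigated; column 4 is irrigated.
Long rows with plot=B, treatment=irrigated: 565 + 234 = 799.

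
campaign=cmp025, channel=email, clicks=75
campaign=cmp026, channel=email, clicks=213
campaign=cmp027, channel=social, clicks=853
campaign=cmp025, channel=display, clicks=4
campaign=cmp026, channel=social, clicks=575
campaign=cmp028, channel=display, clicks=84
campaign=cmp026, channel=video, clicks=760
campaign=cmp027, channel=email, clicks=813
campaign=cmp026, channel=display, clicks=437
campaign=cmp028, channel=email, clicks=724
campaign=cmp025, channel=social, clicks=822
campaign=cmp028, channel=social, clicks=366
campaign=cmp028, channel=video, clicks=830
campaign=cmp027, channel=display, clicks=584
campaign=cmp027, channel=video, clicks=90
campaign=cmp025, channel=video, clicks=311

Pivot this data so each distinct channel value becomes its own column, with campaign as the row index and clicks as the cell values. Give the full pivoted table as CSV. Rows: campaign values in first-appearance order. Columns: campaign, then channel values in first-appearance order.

Columns: campaign plus the 4 distinct channel values (email, social, display, video).
For example, row cmp025 column email takes clicks=75 from the long row (cmp025, email).

campaign,email,social,display,video
cmp025,75,822,4,311
cmp026,213,575,437,760
cmp027,813,853,584,90
cmp028,724,366,84,830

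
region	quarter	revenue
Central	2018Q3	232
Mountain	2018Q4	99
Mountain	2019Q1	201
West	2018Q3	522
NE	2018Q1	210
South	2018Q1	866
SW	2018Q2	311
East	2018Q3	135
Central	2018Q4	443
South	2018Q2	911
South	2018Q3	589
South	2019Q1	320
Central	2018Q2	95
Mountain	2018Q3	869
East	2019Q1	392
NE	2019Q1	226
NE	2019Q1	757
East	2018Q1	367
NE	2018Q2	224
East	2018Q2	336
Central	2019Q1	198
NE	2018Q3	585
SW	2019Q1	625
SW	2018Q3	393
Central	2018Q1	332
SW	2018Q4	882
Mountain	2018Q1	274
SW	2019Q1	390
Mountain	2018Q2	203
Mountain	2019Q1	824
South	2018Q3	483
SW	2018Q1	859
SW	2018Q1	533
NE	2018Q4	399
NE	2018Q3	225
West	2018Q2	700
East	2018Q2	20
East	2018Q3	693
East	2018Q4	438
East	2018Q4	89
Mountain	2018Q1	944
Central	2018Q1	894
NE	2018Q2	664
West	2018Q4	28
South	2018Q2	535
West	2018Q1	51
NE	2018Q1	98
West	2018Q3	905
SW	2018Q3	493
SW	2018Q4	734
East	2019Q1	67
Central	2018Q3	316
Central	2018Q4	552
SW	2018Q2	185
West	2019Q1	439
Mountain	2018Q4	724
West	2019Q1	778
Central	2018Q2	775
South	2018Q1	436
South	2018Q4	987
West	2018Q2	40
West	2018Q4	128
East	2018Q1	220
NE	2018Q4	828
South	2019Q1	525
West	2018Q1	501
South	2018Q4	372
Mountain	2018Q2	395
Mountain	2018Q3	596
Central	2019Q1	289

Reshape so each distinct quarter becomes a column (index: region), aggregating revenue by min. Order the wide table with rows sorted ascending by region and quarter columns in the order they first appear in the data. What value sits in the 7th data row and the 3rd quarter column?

With rows sorted ascending by region, row 7 is region=West. quarter columns in first-appearance order: 2018Q3, 2018Q4, 2019Q1, 2018Q1, 2018Q2; column 3 is 2019Q1.
Long rows with region=West, quarter=2019Q1: min(439, 778) = 439.

439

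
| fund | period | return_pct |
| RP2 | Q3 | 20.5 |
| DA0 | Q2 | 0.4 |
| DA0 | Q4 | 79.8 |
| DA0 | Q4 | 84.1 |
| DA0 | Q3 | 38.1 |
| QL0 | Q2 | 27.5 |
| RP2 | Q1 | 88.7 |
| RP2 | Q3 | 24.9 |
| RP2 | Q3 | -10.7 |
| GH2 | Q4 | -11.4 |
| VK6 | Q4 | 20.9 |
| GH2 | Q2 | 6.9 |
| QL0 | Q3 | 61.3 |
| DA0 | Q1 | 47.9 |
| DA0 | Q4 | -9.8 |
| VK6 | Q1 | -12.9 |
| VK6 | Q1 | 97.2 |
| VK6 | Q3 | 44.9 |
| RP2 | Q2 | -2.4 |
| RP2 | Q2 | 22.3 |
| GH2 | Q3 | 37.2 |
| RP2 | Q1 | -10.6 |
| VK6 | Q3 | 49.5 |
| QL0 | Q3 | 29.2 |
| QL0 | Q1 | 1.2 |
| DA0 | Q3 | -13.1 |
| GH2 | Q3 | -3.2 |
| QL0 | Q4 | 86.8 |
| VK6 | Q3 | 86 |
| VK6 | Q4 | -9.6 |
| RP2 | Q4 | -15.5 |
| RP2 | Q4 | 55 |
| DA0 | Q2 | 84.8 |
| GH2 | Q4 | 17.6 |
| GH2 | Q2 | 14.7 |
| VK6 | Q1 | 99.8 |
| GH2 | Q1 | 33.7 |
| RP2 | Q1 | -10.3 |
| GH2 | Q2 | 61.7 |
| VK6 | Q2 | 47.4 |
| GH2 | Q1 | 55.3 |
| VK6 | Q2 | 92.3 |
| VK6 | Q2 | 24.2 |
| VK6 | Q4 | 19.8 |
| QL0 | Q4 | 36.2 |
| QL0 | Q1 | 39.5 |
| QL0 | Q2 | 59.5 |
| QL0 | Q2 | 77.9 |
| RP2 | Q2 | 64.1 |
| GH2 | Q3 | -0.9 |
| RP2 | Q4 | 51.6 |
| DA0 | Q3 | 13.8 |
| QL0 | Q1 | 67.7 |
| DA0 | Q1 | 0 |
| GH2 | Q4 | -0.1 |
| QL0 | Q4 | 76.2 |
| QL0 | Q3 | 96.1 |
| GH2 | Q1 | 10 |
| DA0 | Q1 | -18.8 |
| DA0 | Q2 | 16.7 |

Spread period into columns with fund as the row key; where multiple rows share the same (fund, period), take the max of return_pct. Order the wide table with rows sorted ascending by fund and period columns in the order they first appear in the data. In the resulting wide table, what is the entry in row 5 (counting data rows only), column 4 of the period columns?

With rows sorted ascending by fund, row 5 is fund=VK6. period columns in first-appearance order: Q3, Q2, Q4, Q1; column 4 is Q1.
Long rows with fund=VK6, period=Q1: max(-12.9, 97.2, 99.8) = 99.8.

99.8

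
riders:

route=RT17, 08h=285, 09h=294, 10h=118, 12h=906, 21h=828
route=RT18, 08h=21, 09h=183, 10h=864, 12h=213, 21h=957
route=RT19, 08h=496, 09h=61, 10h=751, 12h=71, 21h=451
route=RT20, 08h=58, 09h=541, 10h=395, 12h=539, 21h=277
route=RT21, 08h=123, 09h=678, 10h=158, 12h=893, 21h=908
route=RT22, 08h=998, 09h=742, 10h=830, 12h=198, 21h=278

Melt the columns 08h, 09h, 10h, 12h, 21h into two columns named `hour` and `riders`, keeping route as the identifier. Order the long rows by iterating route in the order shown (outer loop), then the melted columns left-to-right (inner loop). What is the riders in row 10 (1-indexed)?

957

30 rows total (6 × 5). Row 10: index ⌊(10-1)/5⌋ = 1 into route → RT18; (10-1) mod 5 = 4 into the melted columns → 21h.
So row 10 is (RT18, 21h, 957); riders = 957.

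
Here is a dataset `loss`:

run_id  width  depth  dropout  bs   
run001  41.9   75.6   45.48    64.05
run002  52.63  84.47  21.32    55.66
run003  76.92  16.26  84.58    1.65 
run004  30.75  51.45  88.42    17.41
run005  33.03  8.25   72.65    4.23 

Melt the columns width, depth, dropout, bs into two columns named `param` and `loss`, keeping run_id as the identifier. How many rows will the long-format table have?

5 run_id values × 4 melted columns = 20 rows.

20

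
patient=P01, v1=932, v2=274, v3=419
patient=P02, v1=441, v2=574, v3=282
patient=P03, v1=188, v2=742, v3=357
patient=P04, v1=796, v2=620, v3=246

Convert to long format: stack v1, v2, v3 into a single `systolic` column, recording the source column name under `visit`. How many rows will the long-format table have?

4 patient values × 3 melted columns = 12 rows.

12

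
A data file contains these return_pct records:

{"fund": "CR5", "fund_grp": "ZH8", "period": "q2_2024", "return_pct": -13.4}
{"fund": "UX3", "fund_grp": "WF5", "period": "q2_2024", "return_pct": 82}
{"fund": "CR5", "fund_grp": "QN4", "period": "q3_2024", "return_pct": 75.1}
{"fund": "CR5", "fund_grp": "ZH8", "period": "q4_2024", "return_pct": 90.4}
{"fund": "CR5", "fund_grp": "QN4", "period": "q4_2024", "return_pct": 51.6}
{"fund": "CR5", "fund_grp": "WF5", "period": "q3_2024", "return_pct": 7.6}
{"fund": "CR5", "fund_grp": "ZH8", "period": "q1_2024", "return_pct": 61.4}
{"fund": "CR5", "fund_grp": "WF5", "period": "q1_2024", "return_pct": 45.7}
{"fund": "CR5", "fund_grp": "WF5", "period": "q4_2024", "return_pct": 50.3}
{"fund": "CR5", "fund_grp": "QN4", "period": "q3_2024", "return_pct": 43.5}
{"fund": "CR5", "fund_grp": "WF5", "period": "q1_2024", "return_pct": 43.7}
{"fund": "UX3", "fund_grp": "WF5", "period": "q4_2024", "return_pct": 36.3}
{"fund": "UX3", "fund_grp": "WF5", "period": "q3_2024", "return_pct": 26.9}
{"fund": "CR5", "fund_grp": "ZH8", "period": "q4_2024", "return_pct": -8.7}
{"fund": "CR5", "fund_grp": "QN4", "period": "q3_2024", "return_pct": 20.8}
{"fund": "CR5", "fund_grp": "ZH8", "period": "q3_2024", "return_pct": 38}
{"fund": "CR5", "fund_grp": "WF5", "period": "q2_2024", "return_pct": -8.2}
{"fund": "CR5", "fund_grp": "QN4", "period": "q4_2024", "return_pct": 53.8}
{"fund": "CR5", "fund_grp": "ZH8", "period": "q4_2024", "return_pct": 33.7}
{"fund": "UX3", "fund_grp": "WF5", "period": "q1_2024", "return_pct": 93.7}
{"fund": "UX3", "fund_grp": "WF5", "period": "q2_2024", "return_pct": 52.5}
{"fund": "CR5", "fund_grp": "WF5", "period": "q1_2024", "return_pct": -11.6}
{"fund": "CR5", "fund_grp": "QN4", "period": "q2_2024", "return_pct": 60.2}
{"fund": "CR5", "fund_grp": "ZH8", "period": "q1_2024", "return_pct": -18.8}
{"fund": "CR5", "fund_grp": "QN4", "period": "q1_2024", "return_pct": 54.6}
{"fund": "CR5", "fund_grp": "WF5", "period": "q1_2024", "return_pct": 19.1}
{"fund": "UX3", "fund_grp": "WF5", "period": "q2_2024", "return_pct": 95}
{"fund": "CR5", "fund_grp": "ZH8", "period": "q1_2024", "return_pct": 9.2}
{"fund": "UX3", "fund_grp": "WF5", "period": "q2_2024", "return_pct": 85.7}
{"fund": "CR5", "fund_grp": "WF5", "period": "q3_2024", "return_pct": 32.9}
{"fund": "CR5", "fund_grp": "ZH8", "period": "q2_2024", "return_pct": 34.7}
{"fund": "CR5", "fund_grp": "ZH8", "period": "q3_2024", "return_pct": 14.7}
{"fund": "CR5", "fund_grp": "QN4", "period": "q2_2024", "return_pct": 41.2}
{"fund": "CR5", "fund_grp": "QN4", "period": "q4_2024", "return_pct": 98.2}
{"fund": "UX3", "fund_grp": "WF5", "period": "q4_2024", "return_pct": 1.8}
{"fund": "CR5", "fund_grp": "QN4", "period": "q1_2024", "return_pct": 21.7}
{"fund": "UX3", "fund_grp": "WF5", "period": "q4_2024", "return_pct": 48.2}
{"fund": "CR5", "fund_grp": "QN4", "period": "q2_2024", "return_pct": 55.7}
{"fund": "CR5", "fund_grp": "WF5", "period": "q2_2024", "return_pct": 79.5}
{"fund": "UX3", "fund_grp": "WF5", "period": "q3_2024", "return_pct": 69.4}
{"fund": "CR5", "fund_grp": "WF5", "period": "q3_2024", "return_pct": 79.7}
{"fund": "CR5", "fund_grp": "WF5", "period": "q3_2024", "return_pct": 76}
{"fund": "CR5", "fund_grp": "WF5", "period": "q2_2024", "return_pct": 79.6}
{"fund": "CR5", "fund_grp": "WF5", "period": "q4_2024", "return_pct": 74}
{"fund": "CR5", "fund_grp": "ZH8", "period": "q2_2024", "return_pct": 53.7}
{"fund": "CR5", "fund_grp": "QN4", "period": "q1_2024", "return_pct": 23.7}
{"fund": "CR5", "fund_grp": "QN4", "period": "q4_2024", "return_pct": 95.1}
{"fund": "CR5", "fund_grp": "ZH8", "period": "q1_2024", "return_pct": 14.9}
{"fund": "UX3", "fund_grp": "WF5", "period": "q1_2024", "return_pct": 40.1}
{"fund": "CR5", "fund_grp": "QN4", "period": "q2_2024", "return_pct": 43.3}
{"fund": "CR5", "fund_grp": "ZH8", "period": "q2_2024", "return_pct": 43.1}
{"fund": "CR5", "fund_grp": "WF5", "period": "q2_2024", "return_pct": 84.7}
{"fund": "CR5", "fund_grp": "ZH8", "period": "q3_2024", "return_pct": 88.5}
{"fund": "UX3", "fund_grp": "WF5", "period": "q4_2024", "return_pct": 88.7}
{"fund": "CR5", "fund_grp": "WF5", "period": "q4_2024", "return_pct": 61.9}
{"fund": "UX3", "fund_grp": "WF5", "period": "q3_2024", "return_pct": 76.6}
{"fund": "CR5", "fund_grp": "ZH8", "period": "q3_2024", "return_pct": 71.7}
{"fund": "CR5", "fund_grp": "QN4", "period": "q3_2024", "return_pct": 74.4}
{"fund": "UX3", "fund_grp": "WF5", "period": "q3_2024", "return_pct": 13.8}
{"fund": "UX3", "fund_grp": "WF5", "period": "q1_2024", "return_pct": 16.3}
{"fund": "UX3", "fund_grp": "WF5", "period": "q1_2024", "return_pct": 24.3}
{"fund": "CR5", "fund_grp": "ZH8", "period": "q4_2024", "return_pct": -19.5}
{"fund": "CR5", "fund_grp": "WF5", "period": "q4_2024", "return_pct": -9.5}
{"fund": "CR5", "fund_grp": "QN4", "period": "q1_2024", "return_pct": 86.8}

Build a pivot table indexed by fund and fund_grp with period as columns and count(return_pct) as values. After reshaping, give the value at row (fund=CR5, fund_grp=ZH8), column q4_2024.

4

Rows with fund=CR5, fund_grp=ZH8 and period=q4_2024: return_pct values are 90.4, -8.7, 33.7, -19.5.
4 rows match — count = 4.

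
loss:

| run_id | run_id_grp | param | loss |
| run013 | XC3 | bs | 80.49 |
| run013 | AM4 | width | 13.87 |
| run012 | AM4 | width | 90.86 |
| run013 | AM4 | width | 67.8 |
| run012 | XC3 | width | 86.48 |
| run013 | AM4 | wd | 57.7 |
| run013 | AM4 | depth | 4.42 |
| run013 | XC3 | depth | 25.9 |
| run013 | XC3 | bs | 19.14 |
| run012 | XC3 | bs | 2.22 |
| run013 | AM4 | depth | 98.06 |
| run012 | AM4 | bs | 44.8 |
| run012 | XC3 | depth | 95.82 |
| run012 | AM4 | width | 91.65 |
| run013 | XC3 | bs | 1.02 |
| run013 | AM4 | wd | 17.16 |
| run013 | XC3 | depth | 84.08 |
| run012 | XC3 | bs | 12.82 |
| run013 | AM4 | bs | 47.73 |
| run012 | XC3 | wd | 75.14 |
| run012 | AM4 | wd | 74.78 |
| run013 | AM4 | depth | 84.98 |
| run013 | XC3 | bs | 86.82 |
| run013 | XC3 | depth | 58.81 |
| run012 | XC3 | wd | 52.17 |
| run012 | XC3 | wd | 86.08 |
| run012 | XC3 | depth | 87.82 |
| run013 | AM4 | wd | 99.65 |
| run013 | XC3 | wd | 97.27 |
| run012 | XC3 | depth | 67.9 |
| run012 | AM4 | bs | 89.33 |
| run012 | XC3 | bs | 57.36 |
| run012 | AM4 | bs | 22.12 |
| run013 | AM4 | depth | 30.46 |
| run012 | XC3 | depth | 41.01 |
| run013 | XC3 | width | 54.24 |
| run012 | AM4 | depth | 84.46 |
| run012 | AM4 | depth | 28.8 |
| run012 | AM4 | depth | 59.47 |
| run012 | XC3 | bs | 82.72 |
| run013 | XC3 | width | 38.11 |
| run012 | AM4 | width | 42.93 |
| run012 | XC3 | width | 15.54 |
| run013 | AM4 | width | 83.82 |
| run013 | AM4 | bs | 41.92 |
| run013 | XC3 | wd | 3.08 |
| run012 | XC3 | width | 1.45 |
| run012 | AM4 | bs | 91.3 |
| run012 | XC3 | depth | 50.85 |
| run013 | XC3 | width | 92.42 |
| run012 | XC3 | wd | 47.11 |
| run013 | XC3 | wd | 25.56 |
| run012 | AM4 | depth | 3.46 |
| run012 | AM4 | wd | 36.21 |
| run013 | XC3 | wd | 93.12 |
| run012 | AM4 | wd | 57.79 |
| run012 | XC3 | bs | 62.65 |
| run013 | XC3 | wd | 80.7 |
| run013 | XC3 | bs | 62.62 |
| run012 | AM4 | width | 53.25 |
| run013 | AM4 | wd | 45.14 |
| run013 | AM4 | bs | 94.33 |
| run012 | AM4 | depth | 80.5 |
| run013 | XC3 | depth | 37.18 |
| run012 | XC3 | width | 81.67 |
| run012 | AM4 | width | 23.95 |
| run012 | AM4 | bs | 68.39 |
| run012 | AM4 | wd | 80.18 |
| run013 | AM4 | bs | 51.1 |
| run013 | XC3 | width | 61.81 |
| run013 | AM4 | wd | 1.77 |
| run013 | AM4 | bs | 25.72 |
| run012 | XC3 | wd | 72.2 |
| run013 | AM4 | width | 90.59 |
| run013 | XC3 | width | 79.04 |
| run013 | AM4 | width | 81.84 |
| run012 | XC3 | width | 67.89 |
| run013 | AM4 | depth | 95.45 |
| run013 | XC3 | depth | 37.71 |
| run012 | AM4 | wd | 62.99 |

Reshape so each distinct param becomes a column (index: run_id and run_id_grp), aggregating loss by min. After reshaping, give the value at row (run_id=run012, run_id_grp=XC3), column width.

1.45

Rows with run_id=run012, run_id_grp=XC3 and param=width: loss values are 86.48, 15.54, 1.45, 81.67, 67.89.
min(86.48, 15.54, 1.45, 81.67, 67.89) = 1.45.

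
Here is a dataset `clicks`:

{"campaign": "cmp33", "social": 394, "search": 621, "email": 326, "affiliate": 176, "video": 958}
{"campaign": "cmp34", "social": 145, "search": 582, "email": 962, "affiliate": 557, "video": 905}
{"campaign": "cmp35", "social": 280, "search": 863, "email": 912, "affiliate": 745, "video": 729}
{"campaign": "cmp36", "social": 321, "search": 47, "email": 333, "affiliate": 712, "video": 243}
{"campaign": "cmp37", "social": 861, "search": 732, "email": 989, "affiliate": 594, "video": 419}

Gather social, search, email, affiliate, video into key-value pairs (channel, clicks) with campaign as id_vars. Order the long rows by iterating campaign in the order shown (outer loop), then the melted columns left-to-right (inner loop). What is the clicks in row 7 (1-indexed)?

25 rows total (5 × 5). Row 7: index ⌊(7-1)/5⌋ = 1 into campaign → cmp34; (7-1) mod 5 = 1 into the melted columns → search.
So row 7 is (cmp34, search, 582); clicks = 582.

582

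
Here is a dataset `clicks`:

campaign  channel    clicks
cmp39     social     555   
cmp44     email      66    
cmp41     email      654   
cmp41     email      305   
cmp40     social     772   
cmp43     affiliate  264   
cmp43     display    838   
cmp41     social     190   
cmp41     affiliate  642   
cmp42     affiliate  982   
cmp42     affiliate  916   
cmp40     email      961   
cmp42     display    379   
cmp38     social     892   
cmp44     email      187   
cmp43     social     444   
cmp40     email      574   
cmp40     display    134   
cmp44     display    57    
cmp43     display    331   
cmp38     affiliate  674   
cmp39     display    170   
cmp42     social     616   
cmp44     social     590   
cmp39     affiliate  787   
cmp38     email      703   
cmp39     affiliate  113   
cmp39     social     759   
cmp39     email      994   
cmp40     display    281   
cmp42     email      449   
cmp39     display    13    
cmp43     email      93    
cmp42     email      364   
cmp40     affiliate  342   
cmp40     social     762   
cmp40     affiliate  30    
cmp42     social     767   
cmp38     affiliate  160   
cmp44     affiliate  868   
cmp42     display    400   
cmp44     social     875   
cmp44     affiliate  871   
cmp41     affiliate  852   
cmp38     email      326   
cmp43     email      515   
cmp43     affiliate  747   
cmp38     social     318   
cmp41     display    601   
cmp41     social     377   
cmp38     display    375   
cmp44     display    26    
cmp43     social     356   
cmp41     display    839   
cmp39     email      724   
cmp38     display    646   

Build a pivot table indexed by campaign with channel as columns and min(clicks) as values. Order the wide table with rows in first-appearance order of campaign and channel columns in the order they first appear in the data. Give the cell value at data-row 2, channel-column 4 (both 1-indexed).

With rows in first-appearance order of campaign, row 2 is campaign=cmp44. channel columns in first-appearance order: social, email, affiliate, display; column 4 is display.
Long rows with campaign=cmp44, channel=display: min(57, 26) = 26.

26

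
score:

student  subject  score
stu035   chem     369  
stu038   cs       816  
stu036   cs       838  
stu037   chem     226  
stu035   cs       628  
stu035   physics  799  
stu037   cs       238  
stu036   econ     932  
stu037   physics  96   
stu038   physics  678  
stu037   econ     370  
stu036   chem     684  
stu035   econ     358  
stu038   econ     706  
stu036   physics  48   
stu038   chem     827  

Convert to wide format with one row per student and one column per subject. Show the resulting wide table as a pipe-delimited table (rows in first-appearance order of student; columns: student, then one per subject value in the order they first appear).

| student | chem | cs | physics | econ |
| stu035 | 369 | 628 | 799 | 358 |
| stu038 | 827 | 816 | 678 | 706 |
| stu036 | 684 | 838 | 48 | 932 |
| stu037 | 226 | 238 | 96 | 370 |

Columns: student plus the 4 distinct subject values (chem, cs, physics, econ).
For example, row stu035 column chem takes score=369 from the long row (stu035, chem).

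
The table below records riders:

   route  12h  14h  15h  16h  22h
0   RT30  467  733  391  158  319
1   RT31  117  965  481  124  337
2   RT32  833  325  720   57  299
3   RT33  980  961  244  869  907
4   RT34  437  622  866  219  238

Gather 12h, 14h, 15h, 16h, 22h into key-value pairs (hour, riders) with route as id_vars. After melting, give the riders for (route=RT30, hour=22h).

Unpivoting turns each (route, wide-column) pair into one long row.
The wide cell at row RT30, column 22h holds 319, so the long row (RT30, 22h) has riders=319.

319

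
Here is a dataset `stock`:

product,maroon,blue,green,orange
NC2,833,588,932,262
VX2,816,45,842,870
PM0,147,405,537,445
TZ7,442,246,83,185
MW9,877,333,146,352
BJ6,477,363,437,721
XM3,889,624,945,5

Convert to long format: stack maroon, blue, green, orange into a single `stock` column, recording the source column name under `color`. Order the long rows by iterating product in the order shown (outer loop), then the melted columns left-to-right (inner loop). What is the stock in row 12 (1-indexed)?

445

28 rows total (7 × 4). Row 12: index ⌊(12-1)/4⌋ = 2 into product → PM0; (12-1) mod 4 = 3 into the melted columns → orange.
So row 12 is (PM0, orange, 445); stock = 445.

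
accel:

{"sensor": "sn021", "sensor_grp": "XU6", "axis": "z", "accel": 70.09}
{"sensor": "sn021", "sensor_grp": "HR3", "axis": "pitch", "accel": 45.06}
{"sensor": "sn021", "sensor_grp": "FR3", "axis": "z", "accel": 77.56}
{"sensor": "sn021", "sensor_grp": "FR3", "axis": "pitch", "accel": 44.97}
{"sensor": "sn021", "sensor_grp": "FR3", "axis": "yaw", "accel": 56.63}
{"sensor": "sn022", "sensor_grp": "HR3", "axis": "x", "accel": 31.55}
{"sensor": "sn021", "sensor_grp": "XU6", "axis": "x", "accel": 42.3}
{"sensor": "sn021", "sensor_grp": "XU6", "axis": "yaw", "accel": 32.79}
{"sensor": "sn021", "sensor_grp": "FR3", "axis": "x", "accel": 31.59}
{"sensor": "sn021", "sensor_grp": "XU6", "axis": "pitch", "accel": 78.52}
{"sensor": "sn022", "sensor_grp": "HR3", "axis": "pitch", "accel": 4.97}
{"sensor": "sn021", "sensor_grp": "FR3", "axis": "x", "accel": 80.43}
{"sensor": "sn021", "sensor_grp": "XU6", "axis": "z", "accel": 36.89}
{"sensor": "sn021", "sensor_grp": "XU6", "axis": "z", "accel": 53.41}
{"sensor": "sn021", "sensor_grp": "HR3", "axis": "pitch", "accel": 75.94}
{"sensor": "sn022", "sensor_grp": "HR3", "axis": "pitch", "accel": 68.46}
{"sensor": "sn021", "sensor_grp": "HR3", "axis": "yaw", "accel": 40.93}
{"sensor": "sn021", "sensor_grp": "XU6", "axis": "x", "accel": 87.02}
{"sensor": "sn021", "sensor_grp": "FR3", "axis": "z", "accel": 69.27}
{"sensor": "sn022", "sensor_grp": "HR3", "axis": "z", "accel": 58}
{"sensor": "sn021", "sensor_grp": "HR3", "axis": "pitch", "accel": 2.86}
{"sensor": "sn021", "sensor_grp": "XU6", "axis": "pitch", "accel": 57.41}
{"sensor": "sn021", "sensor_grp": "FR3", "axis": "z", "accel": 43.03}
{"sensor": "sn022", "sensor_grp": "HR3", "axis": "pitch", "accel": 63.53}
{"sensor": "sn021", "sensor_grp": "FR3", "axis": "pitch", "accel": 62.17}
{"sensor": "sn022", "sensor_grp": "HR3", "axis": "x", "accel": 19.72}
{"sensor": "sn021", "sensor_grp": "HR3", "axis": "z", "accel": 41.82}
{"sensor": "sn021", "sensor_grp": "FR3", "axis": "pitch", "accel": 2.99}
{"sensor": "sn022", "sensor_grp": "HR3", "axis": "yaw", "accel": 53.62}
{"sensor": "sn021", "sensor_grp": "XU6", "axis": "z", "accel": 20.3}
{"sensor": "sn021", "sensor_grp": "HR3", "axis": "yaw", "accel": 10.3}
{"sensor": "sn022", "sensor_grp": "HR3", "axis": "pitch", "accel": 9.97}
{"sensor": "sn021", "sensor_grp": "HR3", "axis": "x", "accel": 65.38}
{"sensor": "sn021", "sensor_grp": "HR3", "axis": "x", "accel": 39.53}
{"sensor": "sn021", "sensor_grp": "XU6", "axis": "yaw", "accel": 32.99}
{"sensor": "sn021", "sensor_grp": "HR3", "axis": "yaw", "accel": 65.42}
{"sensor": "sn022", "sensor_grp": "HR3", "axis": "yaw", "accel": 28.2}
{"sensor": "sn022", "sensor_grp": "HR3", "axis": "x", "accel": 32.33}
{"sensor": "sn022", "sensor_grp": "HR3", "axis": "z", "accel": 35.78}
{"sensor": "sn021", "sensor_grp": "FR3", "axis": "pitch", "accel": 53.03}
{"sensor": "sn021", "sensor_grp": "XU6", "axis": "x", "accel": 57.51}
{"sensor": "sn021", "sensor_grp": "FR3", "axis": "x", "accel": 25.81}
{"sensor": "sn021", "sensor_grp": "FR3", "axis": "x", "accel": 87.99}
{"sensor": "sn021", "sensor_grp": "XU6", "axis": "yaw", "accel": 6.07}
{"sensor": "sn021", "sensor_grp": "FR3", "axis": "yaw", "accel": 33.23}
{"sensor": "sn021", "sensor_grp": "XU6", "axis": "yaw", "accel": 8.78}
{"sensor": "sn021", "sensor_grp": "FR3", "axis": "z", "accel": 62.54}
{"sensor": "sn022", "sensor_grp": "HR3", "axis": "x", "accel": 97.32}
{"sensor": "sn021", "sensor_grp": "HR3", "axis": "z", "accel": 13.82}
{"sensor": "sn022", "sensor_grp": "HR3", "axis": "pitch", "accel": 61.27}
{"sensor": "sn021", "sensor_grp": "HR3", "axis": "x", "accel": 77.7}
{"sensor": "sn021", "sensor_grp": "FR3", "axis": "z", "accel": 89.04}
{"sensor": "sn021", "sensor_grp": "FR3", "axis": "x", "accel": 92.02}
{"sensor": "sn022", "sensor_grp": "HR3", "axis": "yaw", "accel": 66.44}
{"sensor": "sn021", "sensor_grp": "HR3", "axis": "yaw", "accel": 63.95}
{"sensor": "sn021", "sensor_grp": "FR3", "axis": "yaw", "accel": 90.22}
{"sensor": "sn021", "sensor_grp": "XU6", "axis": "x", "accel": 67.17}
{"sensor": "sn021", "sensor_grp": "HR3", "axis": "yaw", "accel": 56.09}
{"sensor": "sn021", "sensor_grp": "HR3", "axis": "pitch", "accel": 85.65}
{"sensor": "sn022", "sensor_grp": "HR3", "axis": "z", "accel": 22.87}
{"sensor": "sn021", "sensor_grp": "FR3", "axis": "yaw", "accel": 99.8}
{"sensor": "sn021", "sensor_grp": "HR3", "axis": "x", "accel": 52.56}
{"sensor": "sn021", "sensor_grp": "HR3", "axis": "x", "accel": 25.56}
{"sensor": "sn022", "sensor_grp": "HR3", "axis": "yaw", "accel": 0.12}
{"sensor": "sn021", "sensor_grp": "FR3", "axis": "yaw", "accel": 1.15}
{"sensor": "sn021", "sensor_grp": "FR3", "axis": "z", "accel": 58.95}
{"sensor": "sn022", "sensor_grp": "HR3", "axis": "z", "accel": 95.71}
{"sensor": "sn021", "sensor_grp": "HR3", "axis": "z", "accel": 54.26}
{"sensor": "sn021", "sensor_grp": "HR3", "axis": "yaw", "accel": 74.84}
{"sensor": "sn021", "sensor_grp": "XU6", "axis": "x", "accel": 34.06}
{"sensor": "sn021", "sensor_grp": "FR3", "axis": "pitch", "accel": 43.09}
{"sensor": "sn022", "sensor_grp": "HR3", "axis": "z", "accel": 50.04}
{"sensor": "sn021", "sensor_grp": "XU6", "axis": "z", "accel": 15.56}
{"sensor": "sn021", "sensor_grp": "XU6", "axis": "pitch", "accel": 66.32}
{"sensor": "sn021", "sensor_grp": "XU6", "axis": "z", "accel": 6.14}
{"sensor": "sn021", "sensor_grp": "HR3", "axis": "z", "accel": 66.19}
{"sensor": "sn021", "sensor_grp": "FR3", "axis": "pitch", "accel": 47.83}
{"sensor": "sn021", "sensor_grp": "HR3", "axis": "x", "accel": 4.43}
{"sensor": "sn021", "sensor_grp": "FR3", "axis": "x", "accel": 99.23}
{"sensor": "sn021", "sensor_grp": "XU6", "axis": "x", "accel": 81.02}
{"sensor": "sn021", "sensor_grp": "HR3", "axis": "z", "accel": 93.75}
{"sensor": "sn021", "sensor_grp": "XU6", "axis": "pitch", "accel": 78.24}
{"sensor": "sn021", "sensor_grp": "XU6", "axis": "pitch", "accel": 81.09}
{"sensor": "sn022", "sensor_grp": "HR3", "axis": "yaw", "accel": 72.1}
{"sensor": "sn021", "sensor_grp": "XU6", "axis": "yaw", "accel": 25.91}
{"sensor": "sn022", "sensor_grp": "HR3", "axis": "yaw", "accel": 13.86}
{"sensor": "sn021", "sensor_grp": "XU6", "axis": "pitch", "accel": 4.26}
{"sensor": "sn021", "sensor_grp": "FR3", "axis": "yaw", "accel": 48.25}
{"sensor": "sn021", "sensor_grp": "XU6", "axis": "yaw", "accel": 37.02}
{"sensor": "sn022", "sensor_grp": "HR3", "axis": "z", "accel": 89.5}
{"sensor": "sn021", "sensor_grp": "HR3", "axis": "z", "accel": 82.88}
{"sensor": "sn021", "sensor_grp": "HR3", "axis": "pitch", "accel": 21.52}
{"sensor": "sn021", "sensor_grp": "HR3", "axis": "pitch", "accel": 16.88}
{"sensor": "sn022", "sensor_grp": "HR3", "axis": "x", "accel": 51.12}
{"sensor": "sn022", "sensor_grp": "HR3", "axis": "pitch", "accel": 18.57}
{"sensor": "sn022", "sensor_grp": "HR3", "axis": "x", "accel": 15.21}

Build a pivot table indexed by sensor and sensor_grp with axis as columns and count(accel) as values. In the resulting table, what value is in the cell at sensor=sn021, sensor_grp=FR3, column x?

Rows with sensor=sn021, sensor_grp=FR3 and axis=x: accel values are 31.59, 80.43, 25.81, 87.99, 92.02, 99.23.
6 rows match — count = 6.

6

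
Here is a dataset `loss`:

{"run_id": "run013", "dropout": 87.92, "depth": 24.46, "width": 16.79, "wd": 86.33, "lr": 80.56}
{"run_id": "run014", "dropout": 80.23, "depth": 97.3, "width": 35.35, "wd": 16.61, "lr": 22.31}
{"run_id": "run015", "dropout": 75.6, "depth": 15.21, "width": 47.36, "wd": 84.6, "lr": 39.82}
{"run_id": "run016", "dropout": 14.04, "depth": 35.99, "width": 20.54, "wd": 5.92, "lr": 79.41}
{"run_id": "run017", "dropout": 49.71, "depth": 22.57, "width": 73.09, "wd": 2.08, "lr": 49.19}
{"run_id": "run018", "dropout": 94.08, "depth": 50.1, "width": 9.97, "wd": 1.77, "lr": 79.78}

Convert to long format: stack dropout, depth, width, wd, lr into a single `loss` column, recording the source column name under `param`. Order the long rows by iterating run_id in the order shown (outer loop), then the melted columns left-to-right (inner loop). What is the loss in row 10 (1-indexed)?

30 rows total (6 × 5). Row 10: index ⌊(10-1)/5⌋ = 1 into run_id → run014; (10-1) mod 5 = 4 into the melted columns → lr.
So row 10 is (run014, lr, 22.31); loss = 22.31.

22.31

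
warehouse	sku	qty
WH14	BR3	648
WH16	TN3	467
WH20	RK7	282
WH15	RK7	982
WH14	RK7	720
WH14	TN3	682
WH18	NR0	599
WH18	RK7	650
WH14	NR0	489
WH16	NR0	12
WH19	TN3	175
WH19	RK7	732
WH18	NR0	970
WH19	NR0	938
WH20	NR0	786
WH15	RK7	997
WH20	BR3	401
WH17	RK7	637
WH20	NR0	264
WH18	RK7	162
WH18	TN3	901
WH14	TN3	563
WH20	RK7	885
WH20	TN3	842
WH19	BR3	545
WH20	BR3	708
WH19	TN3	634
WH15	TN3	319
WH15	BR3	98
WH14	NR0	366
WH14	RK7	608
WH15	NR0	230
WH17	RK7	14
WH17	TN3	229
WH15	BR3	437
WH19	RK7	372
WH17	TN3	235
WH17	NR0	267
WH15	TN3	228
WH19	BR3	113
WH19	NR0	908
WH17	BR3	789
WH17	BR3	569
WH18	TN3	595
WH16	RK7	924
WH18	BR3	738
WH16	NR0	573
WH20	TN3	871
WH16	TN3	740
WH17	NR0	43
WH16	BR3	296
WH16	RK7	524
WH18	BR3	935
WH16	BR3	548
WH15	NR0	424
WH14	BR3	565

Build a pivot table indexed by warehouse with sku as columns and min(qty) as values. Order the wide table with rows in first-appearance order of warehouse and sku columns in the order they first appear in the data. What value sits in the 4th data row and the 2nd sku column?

228

With rows in first-appearance order of warehouse, row 4 is warehouse=WH15. sku columns in first-appearance order: BR3, TN3, RK7, NR0; column 2 is TN3.
Long rows with warehouse=WH15, sku=TN3: min(319, 228) = 228.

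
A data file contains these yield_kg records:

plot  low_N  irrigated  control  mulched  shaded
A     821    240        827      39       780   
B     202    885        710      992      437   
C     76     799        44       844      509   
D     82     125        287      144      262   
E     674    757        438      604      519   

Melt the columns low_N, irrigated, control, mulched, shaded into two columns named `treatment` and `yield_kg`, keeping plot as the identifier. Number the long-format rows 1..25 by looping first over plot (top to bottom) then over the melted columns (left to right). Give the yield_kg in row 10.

25 rows total (5 × 5). Row 10: index ⌊(10-1)/5⌋ = 1 into plot → B; (10-1) mod 5 = 4 into the melted columns → shaded.
So row 10 is (B, shaded, 437); yield_kg = 437.

437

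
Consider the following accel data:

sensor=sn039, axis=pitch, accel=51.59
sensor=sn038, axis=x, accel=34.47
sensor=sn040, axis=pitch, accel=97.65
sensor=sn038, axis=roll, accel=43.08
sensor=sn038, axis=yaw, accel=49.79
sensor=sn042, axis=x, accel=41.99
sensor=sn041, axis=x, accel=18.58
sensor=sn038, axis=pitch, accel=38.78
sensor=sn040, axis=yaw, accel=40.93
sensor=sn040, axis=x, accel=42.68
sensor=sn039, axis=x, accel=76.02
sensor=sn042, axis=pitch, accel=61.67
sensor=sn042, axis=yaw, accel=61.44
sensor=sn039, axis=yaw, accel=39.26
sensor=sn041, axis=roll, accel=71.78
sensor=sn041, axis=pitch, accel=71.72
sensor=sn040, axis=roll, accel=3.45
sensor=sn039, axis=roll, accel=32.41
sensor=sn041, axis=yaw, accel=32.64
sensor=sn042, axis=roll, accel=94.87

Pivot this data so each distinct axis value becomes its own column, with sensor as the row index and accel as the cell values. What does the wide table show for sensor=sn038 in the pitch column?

Wide layout: rows indexed by sensor, columns are the 4 distinct axis values (pitch, x, roll, yaw).
Cell (sensor=sn038, axis=pitch) draws from the long row where sensor=sn038 and axis=pitch, which has accel=38.78.

38.78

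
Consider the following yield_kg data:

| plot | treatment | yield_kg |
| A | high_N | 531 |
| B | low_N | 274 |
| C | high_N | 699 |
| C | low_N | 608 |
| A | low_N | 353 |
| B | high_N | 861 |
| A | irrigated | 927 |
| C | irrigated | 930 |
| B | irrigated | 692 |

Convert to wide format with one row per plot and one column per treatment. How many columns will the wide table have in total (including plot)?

1 column for plot plus 3 distinct treatment values → 4 columns.

4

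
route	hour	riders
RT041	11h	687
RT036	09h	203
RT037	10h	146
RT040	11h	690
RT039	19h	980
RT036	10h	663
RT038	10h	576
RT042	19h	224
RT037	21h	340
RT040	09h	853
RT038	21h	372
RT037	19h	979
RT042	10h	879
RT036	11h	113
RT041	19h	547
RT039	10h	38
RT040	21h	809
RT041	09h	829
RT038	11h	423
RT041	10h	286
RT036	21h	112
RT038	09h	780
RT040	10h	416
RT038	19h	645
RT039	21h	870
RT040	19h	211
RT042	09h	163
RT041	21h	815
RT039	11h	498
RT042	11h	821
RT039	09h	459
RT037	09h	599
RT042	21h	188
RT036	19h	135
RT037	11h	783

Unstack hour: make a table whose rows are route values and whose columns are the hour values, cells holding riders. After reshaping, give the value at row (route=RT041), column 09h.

Wide layout: rows indexed by route, columns are the 5 distinct hour values (11h, 09h, 10h, 19h, 21h).
Cell (route=RT041, hour=09h) draws from the long row where route=RT041 and hour=09h, which has riders=829.

829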